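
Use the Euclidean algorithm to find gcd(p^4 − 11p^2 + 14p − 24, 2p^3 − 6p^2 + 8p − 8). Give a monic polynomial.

Euclidean algorithm in ℚ[p]:
  p^4 − 11p^2 + 14p − 24 = ((1/2)p + 3/2)(2p^3 − 6p^2 + 8p − 8) + (−6p^2 + 6p − 12)
  2p^3 − 6p^2 + 8p − 8 = (−(1/3)p + 2/3)(−6p^2 + 6p − 12) + (0)
Last nonzero remainder: −6p^2 + 6p − 12. Dividing through by −6 gives the monic gcd p^2 − p + 2.

p^2 − p + 2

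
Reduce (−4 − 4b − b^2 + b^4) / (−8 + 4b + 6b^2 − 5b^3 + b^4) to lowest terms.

(2 + b + b^2)/(4 − 4b + b^2)

Repeated division with remainder:
  b^4 − b^2 − 4b − 4 = (b^4 − 5b^3 + 6b^2 + 4b − 8) + (5b^3 − 7b^2 − 8b + 4)
  b^4 − 5b^3 + 6b^2 + 4b − 8 = ((1/5)b − 18/25)(5b^3 − 7b^2 − 8b + 4) + ((64/25)b^2 − (64/25)b − 128/25)
  5b^3 − 7b^2 − 8b + 4 = ((125/64)b − 25/32)((64/25)b^2 − (64/25)b − 128/25) + (0)
Last nonzero remainder: (64/25)b^2 − (64/25)b − 128/25. Dividing through by 64/25 gives the monic gcd b^2 − b − 2.
Cancel b^2 − b − 2 from numerator and denominator to get the reduced form.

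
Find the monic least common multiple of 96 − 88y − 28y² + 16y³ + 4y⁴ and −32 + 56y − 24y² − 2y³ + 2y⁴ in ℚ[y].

−48 + 68y − 8y² − 15y³ + 2y⁴ + y⁵

By polynomial division,
  4y⁴ + 16y³ − 28y² − 88y + 96 = (2)(2y⁴ − 2y³ − 24y² + 56y − 32) + (20y³ + 20y² − 200y + 160)
  2y⁴ − 2y³ − 24y² + 56y − 32 = ((1/10)y − 1/5)(20y³ + 20y² − 200y + 160) + (0)
Last nonzero remainder: 20y³ + 20y² − 200y + 160. Dividing through by 20 gives the monic gcd y³ + y² − 10y + 8.
Then lcm(f, g) = f·g / gcd(f, g); expanding and making the result monic gives the answer.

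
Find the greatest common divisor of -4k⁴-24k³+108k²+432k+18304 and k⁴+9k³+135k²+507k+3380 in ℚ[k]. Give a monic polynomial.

Repeated division with remainder:
  -4k⁴-24k³+108k²+432k+18304 = (-4)(k⁴+9k³+135k²+507k+3380) + (12k³+648k²+2460k+31824)
  k⁴+9k³+135k²+507k+3380 = ((1/12)k-15/4)(12k³+648k²+2460k+31824) + (2360k²+7080k+122720)
  12k³+648k²+2460k+31824 = ((3/590)k+153/590)(2360k²+7080k+122720) + (0)
Last nonzero remainder: 2360k²+7080k+122720. Dividing through by 2360 gives the monic gcd k²+3k+52.

k²+3k+52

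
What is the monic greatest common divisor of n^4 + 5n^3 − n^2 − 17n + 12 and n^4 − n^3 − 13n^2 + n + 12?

n^2 + 2n − 3

Euclidean algorithm in ℚ[n]:
  n^4 + 5n^3 − n^2 − 17n + 12 = (n^4 − n^3 − 13n^2 + n + 12) + (6n^3 + 12n^2 − 18n)
  n^4 − n^3 − 13n^2 + n + 12 = ((1/6)n − 1/2)(6n^3 + 12n^2 − 18n) + (−4n^2 − 8n + 12)
  6n^3 + 12n^2 − 18n = (−(3/2)n)(−4n^2 − 8n + 12) + (0)
Last nonzero remainder: −4n^2 − 8n + 12. Dividing through by −4 gives the monic gcd n^2 + 2n − 3.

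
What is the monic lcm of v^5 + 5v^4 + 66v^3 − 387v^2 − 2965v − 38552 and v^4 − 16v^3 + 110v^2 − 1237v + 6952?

Apply the Euclidean algorithm:
  v^5 + 5v^4 + 66v^3 − 387v^2 − 2965v − 38552 = (v + 21)(v^4 − 16v^3 + 110v^2 − 1237v + 6952) + (292v^3 − 1460v^2 + 16060v − 184544)
  v^4 − 16v^3 + 110v^2 − 1237v + 6952 = ((1/292)v − 11/292)(292v^3 − 1460v^2 + 16060v − 184544) + (0)
Last nonzero remainder: 292v^3 − 1460v^2 + 16060v − 184544. Dividing through by 292 gives the monic gcd v^3 − 5v^2 + 55v − 632.
Then lcm(f, g) = f·g / gcd(f, g); expanding and making the result monic gives the answer.

v^6 − 6v^5 + 11v^4 − 1113v^3 + 1292v^2 − 5937v + 424072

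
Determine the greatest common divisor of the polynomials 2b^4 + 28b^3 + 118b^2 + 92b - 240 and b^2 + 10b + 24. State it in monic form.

b^2 + 10b + 24

Euclidean algorithm in ℚ[b]:
  2b^4 + 28b^3 + 118b^2 + 92b - 240 = (2b^2 + 8b - 10)(b^2 + 10b + 24) + (0)
The last nonzero remainder b^2 + 10b + 24 is already monic.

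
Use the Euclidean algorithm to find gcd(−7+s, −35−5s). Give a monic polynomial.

Apply the Euclidean algorithm:
  s−7 = (−1/5)(−5s−35) + (−14)
  −5s−35 = ((5/14)s+5/2)(−14) + (0)
The last nonzero remainder is the constant −14, so the polynomials are coprime and gcd = 1.

1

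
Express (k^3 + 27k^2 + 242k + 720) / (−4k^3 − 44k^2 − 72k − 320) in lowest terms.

Euclidean algorithm in ℚ[k]:
  k^3 + 27k^2 + 242k + 720 = (−1/4)(−4k^3 − 44k^2 − 72k − 320) + (16k^2 + 224k + 640)
  −4k^3 − 44k^2 − 72k − 320 = (−(1/4)k + 3/4)(16k^2 + 224k + 640) + (−80k − 800)
  16k^2 + 224k + 640 = (−(1/5)k − 4/5)(−80k − 800) + (0)
Last nonzero remainder: −80k − 800. Dividing through by −80 gives the monic gcd k + 10.
Cancel k + 10 from numerator and denominator to get the reduced form.

(−k^2 − 17k − 72)/(4k^2 + 4k + 32)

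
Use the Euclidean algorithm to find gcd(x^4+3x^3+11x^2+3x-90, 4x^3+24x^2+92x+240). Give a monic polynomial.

x^2+2x+15

Apply the Euclidean algorithm:
  x^4+3x^3+11x^2+3x-90 = ((1/4)x-3/4)(4x^3+24x^2+92x+240) + (6x^2+12x+90)
  4x^3+24x^2+92x+240 = ((2/3)x+8/3)(6x^2+12x+90) + (0)
Last nonzero remainder: 6x^2+12x+90. Dividing through by 6 gives the monic gcd x^2+2x+15.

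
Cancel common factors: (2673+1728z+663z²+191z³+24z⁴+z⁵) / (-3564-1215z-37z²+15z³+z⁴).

(27+12z+4z²+z³)/(-36-5z+z²)

Repeated division with remainder:
  z⁵+24z⁴+191z³+663z²+1728z+2673 = (z+9)(z⁴+15z³-37z²-1215z-3564) + (93z³+2211z²+16227z+34749)
  z⁴+15z³-37z²-1215z-3564 = ((1/93)z-272/2883)(93z³+2211z²+16227z+34749) + (-(2772/961)z²-(55440/961)z-274428/961)
  93z³+2211z²+16227z+34749 = (-(29791/924)z-37479/308)(-(2772/961)z²-(55440/961)z-274428/961) + (0)
Last nonzero remainder: -(2772/961)z²-(55440/961)z-274428/961. Dividing through by -2772/961 gives the monic gcd z²+20z+99.
Cancel z²+20z+99 from numerator and denominator to get the reduced form.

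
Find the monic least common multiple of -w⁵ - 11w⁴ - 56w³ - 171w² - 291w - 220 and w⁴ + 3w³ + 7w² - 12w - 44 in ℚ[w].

By polynomial division,
  -w⁵ - 11w⁴ - 56w³ - 171w² - 291w - 220 = (-w - 8)(w⁴ + 3w³ + 7w² - 12w - 44) + (-25w³ - 127w² - 431w - 572)
  w⁴ + 3w³ + 7w² - 12w - 44 = (-(1/25)w + 52/625)(-25w³ - 127w² - 431w - 572) + ((204/625)w² + (612/625)w + 2244/625)
  -25w³ - 127w² - 431w - 572 = (-(15625/204)w - 8125/51)((204/625)w² + (612/625)w + 2244/625) + (0)
Last nonzero remainder: (204/625)w² + (612/625)w + 2244/625. Dividing through by 204/625 gives the monic gcd w² + 3w + 11.
Then lcm(f, g) = f·g / gcd(f, g); expanding and making the result monic gives the answer.

w⁷ + 11w⁶ + 52w⁵ + 127w⁴ + 67w³ - 464w² - 1164w - 880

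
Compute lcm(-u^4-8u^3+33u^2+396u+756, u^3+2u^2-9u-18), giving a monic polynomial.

u^6+7u^5-47u^4-411u^3-162u^2+3132u+4536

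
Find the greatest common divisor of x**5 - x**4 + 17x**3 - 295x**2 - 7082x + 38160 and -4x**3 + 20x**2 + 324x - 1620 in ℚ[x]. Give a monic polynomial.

x**2 + 4x - 45

By polynomial division,
  x**5 - x**4 + 17x**3 - 295x**2 - 7082x + 38160 = (-(1/4)x**2 - x - 59/2)(-4x**3 + 20x**2 + 324x - 1620) + (214x**2 + 856x - 9630)
  -4x**3 + 20x**2 + 324x - 1620 = (-(2/107)x + 18/107)(214x**2 + 856x - 9630) + (0)
Last nonzero remainder: 214x**2 + 856x - 9630. Dividing through by 214 gives the monic gcd x**2 + 4x - 45.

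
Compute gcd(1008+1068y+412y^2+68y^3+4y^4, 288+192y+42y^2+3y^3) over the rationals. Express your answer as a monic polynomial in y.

Repeated division with remainder:
  4y^4+68y^3+412y^2+1068y+1008 = ((4/3)y+4)(3y^3+42y^2+192y+288) + (-12y^2-84y-144)
  3y^3+42y^2+192y+288 = (-(1/4)y-7/4)(-12y^2-84y-144) + (9y+36)
  -12y^2-84y-144 = (-(4/3)y-4)(9y+36) + (0)
Last nonzero remainder: 9y+36. Dividing through by 9 gives the monic gcd y+4.

4+y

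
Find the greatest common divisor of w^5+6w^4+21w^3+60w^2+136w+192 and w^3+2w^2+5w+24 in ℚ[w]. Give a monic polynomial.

Repeated division with remainder:
  w^5+6w^4+21w^3+60w^2+136w+192 = (w^2+4w+8)(w^3+2w^2+5w+24) + (0)
The last nonzero remainder w^3+2w^2+5w+24 is already monic.

w^3+2w^2+5w+24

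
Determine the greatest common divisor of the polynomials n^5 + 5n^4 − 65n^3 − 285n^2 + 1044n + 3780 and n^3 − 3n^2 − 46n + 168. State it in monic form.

Euclidean algorithm in ℚ[n]:
  n^5 + 5n^4 − 65n^3 − 285n^2 + 1044n + 3780 = (n^2 + 8n + 5)(n^3 − 3n^2 − 46n + 168) + (−70n^2 − 70n + 2940)
  n^3 − 3n^2 − 46n + 168 = (−(1/70)n + 2/35)(−70n^2 − 70n + 2940) + (0)
Last nonzero remainder: −70n^2 − 70n + 2940. Dividing through by −70 gives the monic gcd n^2 + n − 42.

n^2 + n − 42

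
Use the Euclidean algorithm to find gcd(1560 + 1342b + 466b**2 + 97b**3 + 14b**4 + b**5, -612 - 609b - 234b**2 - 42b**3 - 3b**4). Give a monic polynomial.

12 + 7b + b**2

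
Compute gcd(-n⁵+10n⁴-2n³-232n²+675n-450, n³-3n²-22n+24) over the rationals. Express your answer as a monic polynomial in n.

Euclidean algorithm in ℚ[n]:
  -n⁵+10n⁴-2n³-232n²+675n-450 = (-n²+7n-3)(n³-3n²-22n+24) + (-63n²+441n-378)
  n³-3n²-22n+24 = (-(1/63)n-4/63)(-63n²+441n-378) + (0)
Last nonzero remainder: -63n²+441n-378. Dividing through by -63 gives the monic gcd n²-7n+6.

n²-7n+6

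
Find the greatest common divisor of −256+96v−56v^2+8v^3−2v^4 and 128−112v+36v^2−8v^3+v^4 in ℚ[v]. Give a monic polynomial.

Repeated division with remainder:
  −2v^4+8v^3−56v^2+96v−256 = (−2)(v^4−8v^3+36v^2−112v+128) + (−8v^3+16v^2−128v)
  v^4−8v^3+36v^2−112v+128 = (−(1/8)v+3/4)(−8v^3+16v^2−128v) + (8v^2−16v+128)
  −8v^3+16v^2−128v = (−v)(8v^2−16v+128) + (0)
Last nonzero remainder: 8v^2−16v+128. Dividing through by 8 gives the monic gcd v^2−2v+16.

16−2v+v^2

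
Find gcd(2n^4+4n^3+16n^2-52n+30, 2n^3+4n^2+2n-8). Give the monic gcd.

n-1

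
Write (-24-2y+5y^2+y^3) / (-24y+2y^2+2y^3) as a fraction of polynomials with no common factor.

Apply the Euclidean algorithm:
  y^3+5y^2-2y-24 = (1/2)(2y^3+2y^2-24y) + (4y^2+10y-24)
  2y^3+2y^2-24y = ((1/2)y-3/4)(4y^2+10y-24) + (-(9/2)y-18)
  4y^2+10y-24 = (-(8/9)y+4/3)(-(9/2)y-18) + (0)
Last nonzero remainder: -(9/2)y-18. Dividing through by -9/2 gives the monic gcd y+4.
Cancel y+4 from numerator and denominator to get the reduced form.

(-6+y+y^2)/(-6y+2y^2)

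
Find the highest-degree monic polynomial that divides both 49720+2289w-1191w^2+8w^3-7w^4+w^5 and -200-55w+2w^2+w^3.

-40-3w+w^2

Repeated division with remainder:
  w^5-7w^4+8w^3-1191w^2+2289w+49720 = (w^2-9w+81)(w^3+2w^2-55w-200) + (-1648w^2+4944w+65920)
  w^3+2w^2-55w-200 = (-(1/1648)w-5/1648)(-1648w^2+4944w+65920) + (0)
Last nonzero remainder: -1648w^2+4944w+65920. Dividing through by -1648 gives the monic gcd w^2-3w-40.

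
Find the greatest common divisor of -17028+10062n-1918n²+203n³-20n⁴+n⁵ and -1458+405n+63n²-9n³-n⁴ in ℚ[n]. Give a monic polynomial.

By polynomial division,
  n⁵-20n⁴+203n³-1918n²+10062n-17028 = (-n+29)(-n⁴-9n³+63n²+405n-1458) + (527n³-3340n²-3141n+25254)
  -n⁴-9n³+63n²+405n-1458 = (-(1/527)n-8083/277729)(527n³-3340n²-3141n+25254) + (-(11155600/277729)n²+(100400400/277729)n-200800800/277729)
  527n³-3340n²-3141n+25254 = (-(146363183/11155600)n-389653787/11155600)(-(11155600/277729)n²+(100400400/277729)n-200800800/277729) + (0)
Last nonzero remainder: -(11155600/277729)n²+(100400400/277729)n-200800800/277729. Dividing through by -11155600/277729 gives the monic gcd n²-9n+18.

18-9n+n²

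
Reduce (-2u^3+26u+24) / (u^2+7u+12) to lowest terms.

Euclidean algorithm in ℚ[u]:
  -2u^3+26u+24 = (-2u+14)(u^2+7u+12) + (-48u-144)
  u^2+7u+12 = (-(1/48)u-1/12)(-48u-144) + (0)
Last nonzero remainder: -48u-144. Dividing through by -48 gives the monic gcd u+3.
Cancel u+3 from numerator and denominator to get the reduced form.

(-2u^2+6u+8)/(u+4)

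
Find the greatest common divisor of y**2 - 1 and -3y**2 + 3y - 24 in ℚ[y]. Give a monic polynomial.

By polynomial division,
  y**2 - 1 = (-1/3)(-3y**2 + 3y - 24) + (y - 9)
  -3y**2 + 3y - 24 = (-3y - 24)(y - 9) + (-240)
  y - 9 = (-(1/240)y + 3/80)(-240) + (0)
The last nonzero remainder is the constant -240, so the polynomials are coprime and gcd = 1.

1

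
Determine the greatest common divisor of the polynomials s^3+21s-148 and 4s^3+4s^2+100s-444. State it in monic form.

Euclidean algorithm in ℚ[s]:
  s^3+21s-148 = (1/4)(4s^3+4s^2+100s-444) + (-s^2-4s-37)
  4s^3+4s^2+100s-444 = (-4s+12)(-s^2-4s-37) + (0)
Last nonzero remainder: -s^2-4s-37. Dividing through by -1 gives the monic gcd s^2+4s+37.

s^2+4s+37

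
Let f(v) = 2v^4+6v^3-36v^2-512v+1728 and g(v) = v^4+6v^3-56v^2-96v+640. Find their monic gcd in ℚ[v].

v^2-8v+16

Repeated division with remainder:
  2v^4+6v^3-36v^2-512v+1728 = (2)(v^4+6v^3-56v^2-96v+640) + (-6v^3+76v^2-320v+448)
  v^4+6v^3-56v^2-96v+640 = (-(1/6)v-28/9)(-6v^3+76v^2-320v+448) + ((1144/9)v^2-(9152/9)v+18304/9)
  -6v^3+76v^2-320v+448 = (-(27/572)v+63/286)((1144/9)v^2-(9152/9)v+18304/9) + (0)
Last nonzero remainder: (1144/9)v^2-(9152/9)v+18304/9. Dividing through by 1144/9 gives the monic gcd v^2-8v+16.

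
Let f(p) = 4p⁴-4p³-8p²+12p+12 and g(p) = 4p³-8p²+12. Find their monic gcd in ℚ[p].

By polynomial division,
  4p⁴-4p³-8p²+12p+12 = (p+1)(4p³-8p²+12) + (0)
Last nonzero remainder: 4p³-8p²+12. Dividing through by 4 gives the monic gcd p³-2p²+3.

p³-2p²+3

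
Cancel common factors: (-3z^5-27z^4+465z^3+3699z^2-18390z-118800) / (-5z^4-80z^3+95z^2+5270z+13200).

(3z^2-12z-135)/(5z+15)

Euclidean algorithm in ℚ[z]:
  -3z^5-27z^4+465z^3+3699z^2-18390z-118800 = ((3/5)z-21/5)(-5z^4-80z^3+95z^2+5270z+13200) + (72z^3+936z^2-4176z-63360)
  -5z^4-80z^3+95z^2+5270z+13200 = (-(5/72)z-5/24)(72z^3+936z^2-4176z-63360) + (0)
Last nonzero remainder: 72z^3+936z^2-4176z-63360. Dividing through by 72 gives the monic gcd z^3+13z^2-58z-880.
Cancel z^3+13z^2-58z-880 from numerator and denominator to get the reduced form.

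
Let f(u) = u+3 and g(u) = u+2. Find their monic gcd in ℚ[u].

1

By polynomial division,
  u+3 = (u+2) + (1)
  u+2 = (u+2)(1) + (0)
The last nonzero remainder is the constant 1, so the polynomials are coprime and gcd = 1.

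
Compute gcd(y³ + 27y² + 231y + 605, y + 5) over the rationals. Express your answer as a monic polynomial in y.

By polynomial division,
  y³ + 27y² + 231y + 605 = (y² + 22y + 121)(y + 5) + (0)
The last nonzero remainder y + 5 is already monic.

y + 5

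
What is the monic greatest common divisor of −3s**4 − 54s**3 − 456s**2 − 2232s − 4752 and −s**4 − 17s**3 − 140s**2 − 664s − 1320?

s**3 + 12s**2 + 80s + 264

Apply the Euclidean algorithm:
  −3s**4 − 54s**3 − 456s**2 − 2232s − 4752 = (3)(−s**4 − 17s**3 − 140s**2 − 664s − 1320) + (−3s**3 − 36s**2 − 240s − 792)
  −s**4 − 17s**3 − 140s**2 − 664s − 1320 = ((1/3)s + 5/3)(−3s**3 − 36s**2 − 240s − 792) + (0)
Last nonzero remainder: −3s**3 − 36s**2 − 240s − 792. Dividing through by −3 gives the monic gcd s**3 + 12s**2 + 80s + 264.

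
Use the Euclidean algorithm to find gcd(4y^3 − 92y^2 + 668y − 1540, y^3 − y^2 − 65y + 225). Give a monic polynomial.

By polynomial division,
  4y^3 − 92y^2 + 668y − 1540 = (4)(y^3 − y^2 − 65y + 225) + (−88y^2 + 928y − 2440)
  y^3 − y^2 − 65y + 225 = (−(1/88)y − 105/968)(−88y^2 + 928y − 2440) + ((960/121)y − 4800/121)
  −88y^2 + 928y − 2440 = (−(1331/120)y + 7381/120)((960/121)y − 4800/121) + (0)
Last nonzero remainder: (960/121)y − 4800/121. Dividing through by 960/121 gives the monic gcd y − 5.

y − 5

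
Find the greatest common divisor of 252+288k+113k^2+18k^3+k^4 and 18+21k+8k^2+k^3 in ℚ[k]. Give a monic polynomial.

6+5k+k^2

Repeated division with remainder:
  k^4+18k^3+113k^2+288k+252 = (k+10)(k^3+8k^2+21k+18) + (12k^2+60k+72)
  k^3+8k^2+21k+18 = ((1/12)k+1/4)(12k^2+60k+72) + (0)
Last nonzero remainder: 12k^2+60k+72. Dividing through by 12 gives the monic gcd k^2+5k+6.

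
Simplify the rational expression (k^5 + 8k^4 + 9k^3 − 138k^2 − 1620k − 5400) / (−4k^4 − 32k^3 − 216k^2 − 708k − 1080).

Repeated division with remainder:
  k^5 + 8k^4 + 9k^3 − 138k^2 − 1620k − 5400 = (−(1/4)k)(−4k^4 − 32k^3 − 216k^2 − 708k − 1080) + (−45k^3 − 315k^2 − 1890k − 5400)
  −4k^4 − 32k^3 − 216k^2 − 708k − 1080 = ((4/45)k + 4/45)(−45k^3 − 315k^2 − 1890k − 5400) + (−20k^2 − 60k − 600)
  −45k^3 − 315k^2 − 1890k − 5400 = ((9/4)k + 9)(−20k^2 − 60k − 600) + (0)
Last nonzero remainder: −20k^2 − 60k − 600. Dividing through by −20 gives the monic gcd k^2 + 3k + 30.
Cancel k^2 + 3k + 30 from numerator and denominator to get the reduced form.

(−k^3 − 5k^2 + 36k + 180)/(4k^2 + 20k + 36)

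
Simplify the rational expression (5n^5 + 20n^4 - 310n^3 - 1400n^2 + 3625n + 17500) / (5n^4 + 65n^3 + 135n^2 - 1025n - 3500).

Euclidean algorithm in ℚ[n]:
  5n^5 + 20n^4 - 310n^3 - 1400n^2 + 3625n + 17500 = (n - 9)(5n^4 + 65n^3 + 135n^2 - 1025n - 3500) + (140n^3 + 840n^2 - 2100n - 14000)
  5n^4 + 65n^3 + 135n^2 - 1025n - 3500 = ((1/28)n + 1/4)(140n^3 + 840n^2 - 2100n - 14000) + (0)
Last nonzero remainder: 140n^3 + 840n^2 - 2100n - 14000. Dividing through by 140 gives the monic gcd n^3 + 6n^2 - 15n - 100.
Cancel n^3 + 6n^2 - 15n - 100 from numerator and denominator to get the reduced form.

(n^2 - 2n - 35)/(n + 7)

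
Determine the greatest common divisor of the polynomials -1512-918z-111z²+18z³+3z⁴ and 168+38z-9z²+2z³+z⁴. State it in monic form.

12+7z+z²

By polynomial division,
  3z⁴+18z³-111z²-918z-1512 = (3)(z⁴+2z³-9z²+38z+168) + (12z³-84z²-1032z-2016)
  z⁴+2z³-9z²+38z+168 = ((1/12)z+3/4)(12z³-84z²-1032z-2016) + (140z²+980z+1680)
  12z³-84z²-1032z-2016 = ((3/35)z-6/5)(140z²+980z+1680) + (0)
Last nonzero remainder: 140z²+980z+1680. Dividing through by 140 gives the monic gcd z²+7z+12.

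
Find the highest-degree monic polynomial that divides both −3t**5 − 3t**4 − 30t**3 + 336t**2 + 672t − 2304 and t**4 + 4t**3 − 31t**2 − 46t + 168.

t**3 − 3t**2 − 10t + 24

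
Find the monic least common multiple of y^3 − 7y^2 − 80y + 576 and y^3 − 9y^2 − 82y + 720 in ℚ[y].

y^4 − 17y^3 − 10y^2 + 1376y − 5760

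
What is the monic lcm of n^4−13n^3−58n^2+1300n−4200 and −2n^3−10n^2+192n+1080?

n^6+2n^5−199n^4−272n^3+12168n^2+7200n−226800

Repeated division with remainder:
  n^4−13n^3−58n^2+1300n−4200 = (−(1/2)n+9)(−2n^3−10n^2+192n+1080) + (128n^2+112n−13920)
  −2n^3−10n^2+192n+1080 = (−(1/64)n−33/512)(128n^2+112n−13920) + (−(585/32)n+2925/16)
  128n^2+112n−13920 = (−(4096/585)n−14848/195)(−(585/32)n+2925/16) + (0)
Last nonzero remainder: −(585/32)n+2925/16. Dividing through by −585/32 gives the monic gcd n−10.
Then lcm(f, g) = f·g / gcd(f, g); expanding and making the result monic gives the answer.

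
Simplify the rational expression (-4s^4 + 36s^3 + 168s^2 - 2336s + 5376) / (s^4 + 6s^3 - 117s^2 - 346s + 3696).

Repeated division with remainder:
  -4s^4 + 36s^3 + 168s^2 - 2336s + 5376 = (-4)(s^4 + 6s^3 - 117s^2 - 346s + 3696) + (60s^3 - 300s^2 - 3720s + 20160)
  s^4 + 6s^3 - 117s^2 - 346s + 3696 = ((1/60)s + 11/60)(60s^3 - 300s^2 - 3720s + 20160) + (0)
Last nonzero remainder: 60s^3 - 300s^2 - 3720s + 20160. Dividing through by 60 gives the monic gcd s^3 - 5s^2 - 62s + 336.
Cancel s^3 - 5s^2 - 62s + 336 from numerator and denominator to get the reduced form.

(-4s + 16)/(s + 11)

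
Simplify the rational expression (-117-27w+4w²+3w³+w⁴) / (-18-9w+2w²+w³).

Repeated division with remainder:
  w⁴+3w³+4w²-27w-117 = (w+1)(w³+2w²-9w-18) + (11w²-99)
  w³+2w²-9w-18 = ((1/11)w+2/11)(11w²-99) + (0)
Last nonzero remainder: 11w²-99. Dividing through by 11 gives the monic gcd w²-9.
Cancel w²-9 from numerator and denominator to get the reduced form.

(13+3w+w²)/(2+w)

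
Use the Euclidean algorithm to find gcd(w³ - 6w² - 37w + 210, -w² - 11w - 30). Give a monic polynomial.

w + 6

Euclidean algorithm in ℚ[w]:
  w³ - 6w² - 37w + 210 = (-w + 17)(-w² - 11w - 30) + (120w + 720)
  -w² - 11w - 30 = (-(1/120)w - 1/24)(120w + 720) + (0)
Last nonzero remainder: 120w + 720. Dividing through by 120 gives the monic gcd w + 6.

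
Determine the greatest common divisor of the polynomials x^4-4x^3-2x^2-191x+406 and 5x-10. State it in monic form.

x-2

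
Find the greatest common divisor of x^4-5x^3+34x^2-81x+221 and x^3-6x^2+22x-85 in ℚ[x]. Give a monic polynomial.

By polynomial division,
  x^4-5x^3+34x^2-81x+221 = (x+1)(x^3-6x^2+22x-85) + (18x^2-18x+306)
  x^3-6x^2+22x-85 = ((1/18)x-5/18)(18x^2-18x+306) + (0)
Last nonzero remainder: 18x^2-18x+306. Dividing through by 18 gives the monic gcd x^2-x+17.

x^2-x+17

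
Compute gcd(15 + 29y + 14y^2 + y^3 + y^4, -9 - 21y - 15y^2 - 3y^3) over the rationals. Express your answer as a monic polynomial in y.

1 + 2y + y^2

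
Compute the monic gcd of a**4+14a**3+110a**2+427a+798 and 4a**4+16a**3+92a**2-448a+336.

Euclidean algorithm in ℚ[a]:
  a**4+14a**3+110a**2+427a+798 = (1/4)(4a**4+16a**3+92a**2-448a+336) + (10a**3+87a**2+539a+714)
  4a**4+16a**3+92a**2-448a+336 = ((2/5)a-47/25)(10a**3+87a**2+539a+714) + ((999/25)a**2+(6993/25)a+41958/25)
  10a**3+87a**2+539a+714 = ((250/999)a+425/999)((999/25)a**2+(6993/25)a+41958/25) + (0)
Last nonzero remainder: (999/25)a**2+(6993/25)a+41958/25. Dividing through by 999/25 gives the monic gcd a**2+7a+42.

a**2+7a+42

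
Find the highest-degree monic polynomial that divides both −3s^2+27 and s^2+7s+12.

s+3

Repeated division with remainder:
  −3s^2+27 = (−3)(s^2+7s+12) + (21s+63)
  s^2+7s+12 = ((1/21)s+4/21)(21s+63) + (0)
Last nonzero remainder: 21s+63. Dividing through by 21 gives the monic gcd s+3.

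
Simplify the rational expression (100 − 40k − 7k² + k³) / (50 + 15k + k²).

(20 − 12k + k²)/(10 + k)

Repeated division with remainder:
  k³ − 7k² − 40k + 100 = (k − 22)(k² + 15k + 50) + (240k + 1200)
  k² + 15k + 50 = ((1/240)k + 1/24)(240k + 1200) + (0)
Last nonzero remainder: 240k + 1200. Dividing through by 240 gives the monic gcd k + 5.
Cancel k + 5 from numerator and denominator to get the reduced form.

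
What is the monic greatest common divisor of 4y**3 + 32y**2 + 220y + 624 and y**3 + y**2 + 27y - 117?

y**2 + 4y + 39

Repeated division with remainder:
  4y**3 + 32y**2 + 220y + 624 = (4)(y**3 + y**2 + 27y - 117) + (28y**2 + 112y + 1092)
  y**3 + y**2 + 27y - 117 = ((1/28)y - 3/28)(28y**2 + 112y + 1092) + (0)
Last nonzero remainder: 28y**2 + 112y + 1092. Dividing through by 28 gives the monic gcd y**2 + 4y + 39.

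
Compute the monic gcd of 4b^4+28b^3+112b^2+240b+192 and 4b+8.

b+2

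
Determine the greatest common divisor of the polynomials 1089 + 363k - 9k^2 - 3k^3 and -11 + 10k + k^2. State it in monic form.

By polynomial division,
  -3k^3 - 9k^2 + 363k + 1089 = (-3k + 21)(k^2 + 10k - 11) + (120k + 1320)
  k^2 + 10k - 11 = ((1/120)k - 1/120)(120k + 1320) + (0)
Last nonzero remainder: 120k + 1320. Dividing through by 120 gives the monic gcd k + 11.

11 + k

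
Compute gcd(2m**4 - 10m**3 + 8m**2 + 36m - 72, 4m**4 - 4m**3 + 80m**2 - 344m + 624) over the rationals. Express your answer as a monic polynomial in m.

Repeated division with remainder:
  2m**4 - 10m**3 + 8m**2 + 36m - 72 = (1/2)(4m**4 - 4m**3 + 80m**2 - 344m + 624) + (-8m**3 - 32m**2 + 208m - 384)
  4m**4 - 4m**3 + 80m**2 - 344m + 624 = (-(1/2)m + 5/2)(-8m**3 - 32m**2 + 208m - 384) + (264m**2 - 1056m + 1584)
  -8m**3 - 32m**2 + 208m - 384 = (-(1/33)m - 8/33)(264m**2 - 1056m + 1584) + (0)
Last nonzero remainder: 264m**2 - 1056m + 1584. Dividing through by 264 gives the monic gcd m**2 - 4m + 6.

m**2 - 4m + 6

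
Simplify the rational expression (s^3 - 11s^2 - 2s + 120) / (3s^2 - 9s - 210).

By polynomial division,
  s^3 - 11s^2 - 2s + 120 = ((1/3)s - 8/3)(3s^2 - 9s - 210) + (44s - 440)
  3s^2 - 9s - 210 = ((3/44)s + 21/44)(44s - 440) + (0)
Last nonzero remainder: 44s - 440. Dividing through by 44 gives the monic gcd s - 10.
Cancel s - 10 from numerator and denominator to get the reduced form.

(s^2 - s - 12)/(3s + 21)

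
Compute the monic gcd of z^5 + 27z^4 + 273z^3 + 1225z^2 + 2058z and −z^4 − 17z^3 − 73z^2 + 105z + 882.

z^3 + 20z^2 + 133z + 294

Apply the Euclidean algorithm:
  z^5 + 27z^4 + 273z^3 + 1225z^2 + 2058z = (−z − 10)(−z^4 − 17z^3 − 73z^2 + 105z + 882) + (30z^3 + 600z^2 + 3990z + 8820)
  −z^4 − 17z^3 − 73z^2 + 105z + 882 = (−(1/30)z + 1/10)(30z^3 + 600z^2 + 3990z + 8820) + (0)
Last nonzero remainder: 30z^3 + 600z^2 + 3990z + 8820. Dividing through by 30 gives the monic gcd z^3 + 20z^2 + 133z + 294.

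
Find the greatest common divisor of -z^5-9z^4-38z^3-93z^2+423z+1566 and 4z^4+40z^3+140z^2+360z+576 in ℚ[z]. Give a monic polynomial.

z^2+9z+18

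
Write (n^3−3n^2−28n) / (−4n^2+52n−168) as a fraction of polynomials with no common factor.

Euclidean algorithm in ℚ[n]:
  n^3−3n^2−28n = (−(1/4)n−5/2)(−4n^2+52n−168) + (60n−420)
  −4n^2+52n−168 = (−(1/15)n+2/5)(60n−420) + (0)
Last nonzero remainder: 60n−420. Dividing through by 60 gives the monic gcd n−7.
Cancel n−7 from numerator and denominator to get the reduced form.

(−n^2−4n)/(4n−24)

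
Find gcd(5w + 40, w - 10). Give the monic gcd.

1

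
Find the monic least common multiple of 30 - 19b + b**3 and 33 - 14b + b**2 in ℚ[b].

By polynomial division,
  b**3 - 19b + 30 = (b + 14)(b**2 - 14b + 33) + (144b - 432)
  b**2 - 14b + 33 = ((1/144)b - 11/144)(144b - 432) + (0)
Last nonzero remainder: 144b - 432. Dividing through by 144 gives the monic gcd b - 3.
Then lcm(f, g) = f·g / gcd(f, g); expanding and making the result monic gives the answer.

-330 + 239b - 19b**2 - 11b**3 + b**4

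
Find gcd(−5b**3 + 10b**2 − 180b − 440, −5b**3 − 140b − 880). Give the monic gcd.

b**2 − 4b + 44

Euclidean algorithm in ℚ[b]:
  −5b**3 + 10b**2 − 180b − 440 = (−5b**3 − 140b − 880) + (10b**2 − 40b + 440)
  −5b**3 − 140b − 880 = (−(1/2)b − 2)(10b**2 − 40b + 440) + (0)
Last nonzero remainder: 10b**2 − 40b + 440. Dividing through by 10 gives the monic gcd b**2 − 4b + 44.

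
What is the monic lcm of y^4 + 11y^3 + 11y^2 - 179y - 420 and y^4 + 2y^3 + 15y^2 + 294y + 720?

Apply the Euclidean algorithm:
  y^4 + 11y^3 + 11y^2 - 179y - 420 = (y^4 + 2y^3 + 15y^2 + 294y + 720) + (9y^3 - 4y^2 - 473y - 1140)
  y^4 + 2y^3 + 15y^2 + 294y + 720 = ((1/9)y + 22/81)(9y^3 - 4y^2 - 473y - 1140) + ((5560/81)y^2 + (44480/81)y + 27800/27)
  9y^3 - 4y^2 - 473y - 1140 = ((729/5560)y - 1539/1390)((5560/81)y^2 + (44480/81)y + 27800/27) + (0)
Last nonzero remainder: (5560/81)y^2 + (44480/81)y + 27800/27. Dividing through by 5560/81 gives the monic gcd y^2 + 8y + 15.
Then lcm(f, g) = f·g / gcd(f, g); expanding and making the result monic gives the answer.

y^6 + 5y^5 - 7y^4 + 283y^3 + 1182y^2 - 6072y - 20160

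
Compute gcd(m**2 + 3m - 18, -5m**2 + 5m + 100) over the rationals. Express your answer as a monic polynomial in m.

By polynomial division,
  m**2 + 3m - 18 = (-1/5)(-5m**2 + 5m + 100) + (4m + 2)
  -5m**2 + 5m + 100 = (-(5/4)m + 15/8)(4m + 2) + (385/4)
  4m + 2 = ((16/385)m + 8/385)(385/4) + (0)
The last nonzero remainder is the constant 385/4, so the polynomials are coprime and gcd = 1.

1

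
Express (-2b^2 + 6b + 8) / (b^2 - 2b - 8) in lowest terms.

(-2b - 2)/(b + 2)

Repeated division with remainder:
  -2b^2 + 6b + 8 = (-2)(b^2 - 2b - 8) + (2b - 8)
  b^2 - 2b - 8 = ((1/2)b + 1)(2b - 8) + (0)
Last nonzero remainder: 2b - 8. Dividing through by 2 gives the monic gcd b - 4.
Cancel b - 4 from numerator and denominator to get the reduced form.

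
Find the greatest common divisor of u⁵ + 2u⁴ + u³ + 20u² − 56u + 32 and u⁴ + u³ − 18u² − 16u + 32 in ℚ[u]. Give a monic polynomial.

u² + 3u − 4

Apply the Euclidean algorithm:
  u⁵ + 2u⁴ + u³ + 20u² − 56u + 32 = (u + 1)(u⁴ + u³ − 18u² − 16u + 32) + (18u³ + 54u² − 72u)
  u⁴ + u³ − 18u² − 16u + 32 = ((1/18)u − 1/9)(18u³ + 54u² − 72u) + (−8u² − 24u + 32)
  18u³ + 54u² − 72u = (−(9/4)u)(−8u² − 24u + 32) + (0)
Last nonzero remainder: −8u² − 24u + 32. Dividing through by −8 gives the monic gcd u² + 3u − 4.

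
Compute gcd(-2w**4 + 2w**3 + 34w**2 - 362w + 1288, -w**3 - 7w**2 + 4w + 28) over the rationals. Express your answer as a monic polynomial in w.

w + 7

By polynomial division,
  -2w**4 + 2w**3 + 34w**2 - 362w + 1288 = (2w - 16)(-w**3 - 7w**2 + 4w + 28) + (-86w**2 - 354w + 1736)
  -w**3 - 7w**2 + 4w + 28 = ((1/86)w + 62/1849)(-86w**2 - 354w + 1736) + (-(7980/1849)w - 55860/1849)
  -86w**2 - 354w + 1736 = ((79507/3990)w - 114638/1995)(-(7980/1849)w - 55860/1849) + (0)
Last nonzero remainder: -(7980/1849)w - 55860/1849. Dividing through by -7980/1849 gives the monic gcd w + 7.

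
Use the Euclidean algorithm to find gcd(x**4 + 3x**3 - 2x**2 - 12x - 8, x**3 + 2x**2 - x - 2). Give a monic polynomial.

x**2 + 3x + 2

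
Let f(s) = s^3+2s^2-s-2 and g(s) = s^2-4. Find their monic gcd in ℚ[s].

s+2

Euclidean algorithm in ℚ[s]:
  s^3+2s^2-s-2 = (s+2)(s^2-4) + (3s+6)
  s^2-4 = ((1/3)s-2/3)(3s+6) + (0)
Last nonzero remainder: 3s+6. Dividing through by 3 gives the monic gcd s+2.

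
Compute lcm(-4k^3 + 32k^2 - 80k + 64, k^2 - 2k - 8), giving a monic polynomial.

k^4 - 6k^3 + 4k^2 + 24k - 32

Repeated division with remainder:
  -4k^3 + 32k^2 - 80k + 64 = (-4k + 24)(k^2 - 2k - 8) + (-64k + 256)
  k^2 - 2k - 8 = (-(1/64)k - 1/32)(-64k + 256) + (0)
Last nonzero remainder: -64k + 256. Dividing through by -64 gives the monic gcd k - 4.
Then lcm(f, g) = f·g / gcd(f, g); expanding and making the result monic gives the answer.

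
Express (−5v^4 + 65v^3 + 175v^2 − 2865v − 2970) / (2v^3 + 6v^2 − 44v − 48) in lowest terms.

Repeated division with remainder:
  −5v^4 + 65v^3 + 175v^2 − 2865v − 2970 = (−(5/2)v + 40)(2v^3 + 6v^2 − 44v − 48) + (−175v^2 − 1225v − 1050)
  2v^3 + 6v^2 − 44v − 48 = (−(2/175)v + 8/175)(−175v^2 − 1225v − 1050) + (0)
Last nonzero remainder: −175v^2 − 1225v − 1050. Dividing through by −175 gives the monic gcd v^2 + 7v + 6.
Cancel v^2 + 7v + 6 from numerator and denominator to get the reduced form.

(−5v^2 + 100v − 495)/(2v − 8)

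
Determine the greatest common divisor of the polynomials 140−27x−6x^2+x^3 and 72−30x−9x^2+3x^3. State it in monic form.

Euclidean algorithm in ℚ[x]:
  x^3−6x^2−27x+140 = (1/3)(3x^3−9x^2−30x+72) + (−3x^2−17x+116)
  3x^3−9x^2−30x+72 = (−x+26/3)(−3x^2−17x+116) + ((700/3)x−2800/3)
  −3x^2−17x+116 = (−(9/700)x−87/700)((700/3)x−2800/3) + (0)
Last nonzero remainder: (700/3)x−2800/3. Dividing through by 700/3 gives the monic gcd x−4.

−4+x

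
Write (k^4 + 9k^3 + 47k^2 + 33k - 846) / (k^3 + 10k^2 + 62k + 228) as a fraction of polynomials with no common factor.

(k^3 + 3k^2 + 29k - 141)/(k^2 + 4k + 38)

Euclidean algorithm in ℚ[k]:
  k^4 + 9k^3 + 47k^2 + 33k - 846 = (k - 1)(k^3 + 10k^2 + 62k + 228) + (-5k^2 - 133k - 618)
  k^3 + 10k^2 + 62k + 228 = (-(1/5)k + 83/25)(-5k^2 - 133k - 618) + ((9499/25)k + 56994/25)
  -5k^2 - 133k - 618 = (-(125/9499)k - 2575/9499)((9499/25)k + 56994/25) + (0)
Last nonzero remainder: (9499/25)k + 56994/25. Dividing through by 9499/25 gives the monic gcd k + 6.
Cancel k + 6 from numerator and denominator to get the reduced form.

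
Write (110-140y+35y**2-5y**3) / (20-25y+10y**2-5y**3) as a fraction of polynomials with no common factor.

Euclidean algorithm in ℚ[y]:
  -5y**3+35y**2-140y+110 = (-5y**3+10y**2-25y+20) + (25y**2-115y+90)
  -5y**3+10y**2-25y+20 = (-(1/5)y-13/25)(25y**2-115y+90) + (-(334/5)y+334/5)
  25y**2-115y+90 = (-(125/334)y+225/167)(-(334/5)y+334/5) + (0)
Last nonzero remainder: -(334/5)y+334/5. Dividing through by -334/5 gives the monic gcd y-1.
Cancel y-1 from numerator and denominator to get the reduced form.

(22-6y+y**2)/(4-y+y**2)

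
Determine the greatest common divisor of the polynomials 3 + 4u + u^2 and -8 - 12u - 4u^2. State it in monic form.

1 + u

Repeated division with remainder:
  u^2 + 4u + 3 = (-1/4)(-4u^2 - 12u - 8) + (u + 1)
  -4u^2 - 12u - 8 = (-4u - 8)(u + 1) + (0)
The last nonzero remainder u + 1 is already monic.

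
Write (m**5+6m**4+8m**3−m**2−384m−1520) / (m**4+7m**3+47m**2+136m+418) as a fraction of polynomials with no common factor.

By polynomial division,
  m**5+6m**4+8m**3−m**2−384m−1520 = (m−1)(m**4+7m**3+47m**2+136m+418) + (−32m**3−90m**2−666m−1102)
  m**4+7m**3+47m**2+136m+418 = (−(1/32)m−67/512)(−32m**3−90m**2−666m−1102) + ((3689/256)m**2+(3689/256)m+70091/256)
  −32m**3−90m**2−666m−1102 = (−(8192/3689)m−14848/3689)((3689/256)m**2+(3689/256)m+70091/256) + (0)
Last nonzero remainder: (3689/256)m**2+(3689/256)m+70091/256. Dividing through by 3689/256 gives the monic gcd m**2+m+19.
Cancel m**2+m+19 from numerator and denominator to get the reduced form.

(m**3+5m**2−16m−80)/(m**2+6m+22)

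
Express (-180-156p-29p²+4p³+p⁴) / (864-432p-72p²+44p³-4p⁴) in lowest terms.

(-10-7p-p²)/(48-32p+4p²)

Repeated division with remainder:
  p⁴+4p³-29p²-156p-180 = (-1/4)(-4p⁴+44p³-72p²-432p+864) + (15p³-47p²-264p+36)
  -4p⁴+44p³-72p²-432p+864 = (-(4/15)p+472/225)(15p³-47p²-264p+36) + (-(9856/225)p²+(9856/75)p+19712/25)
  15p³-47p²-264p+36 = (-(3375/9856)p+225/4928)(-(9856/225)p²+(9856/75)p+19712/25) + (0)
Last nonzero remainder: -(9856/225)p²+(9856/75)p+19712/25. Dividing through by -9856/225 gives the monic gcd p²-3p-18.
Cancel p²-3p-18 from numerator and denominator to get the reduced form.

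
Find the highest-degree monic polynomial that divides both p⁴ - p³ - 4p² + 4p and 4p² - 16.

p² - 4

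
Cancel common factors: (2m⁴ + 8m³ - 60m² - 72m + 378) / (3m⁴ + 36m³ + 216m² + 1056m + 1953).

Repeated division with remainder:
  2m⁴ + 8m³ - 60m² - 72m + 378 = (2/3)(3m⁴ + 36m³ + 216m² + 1056m + 1953) + (-16m³ - 204m² - 776m - 924)
  3m⁴ + 36m³ + 216m² + 1056m + 1953 = (-(3/16)m + 9/64)(-16m³ - 204m² - 776m - 924) + ((1587/16)m² + (7935/8)m + 33327/16)
  -16m³ - 204m² - 776m - 924 = (-(256/1587)m - 704/1587)((1587/16)m² + (7935/8)m + 33327/16) + (0)
Last nonzero remainder: (1587/16)m² + (7935/8)m + 33327/16. Dividing through by 1587/16 gives the monic gcd m² + 10m + 21.
Cancel m² + 10m + 21 from numerator and denominator to get the reduced form.

(2m² - 12m + 18)/(3m² + 6m + 93)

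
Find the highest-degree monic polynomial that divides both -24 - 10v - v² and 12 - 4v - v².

Repeated division with remainder:
  -v² - 10v - 24 = (-v² - 4v + 12) + (-6v - 36)
  -v² - 4v + 12 = ((1/6)v - 1/3)(-6v - 36) + (0)
Last nonzero remainder: -6v - 36. Dividing through by -6 gives the monic gcd v + 6.

6 + v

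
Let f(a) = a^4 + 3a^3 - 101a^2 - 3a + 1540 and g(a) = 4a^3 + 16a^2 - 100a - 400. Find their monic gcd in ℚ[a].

a^2 - a - 20

Repeated division with remainder:
  a^4 + 3a^3 - 101a^2 - 3a + 1540 = ((1/4)a - 1/4)(4a^3 + 16a^2 - 100a - 400) + (-72a^2 + 72a + 1440)
  4a^3 + 16a^2 - 100a - 400 = (-(1/18)a - 5/18)(-72a^2 + 72a + 1440) + (0)
Last nonzero remainder: -72a^2 + 72a + 1440. Dividing through by -72 gives the monic gcd a^2 - a - 20.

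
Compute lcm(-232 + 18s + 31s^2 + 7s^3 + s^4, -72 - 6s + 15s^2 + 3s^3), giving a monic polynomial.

Repeated division with remainder:
  s^4 + 7s^3 + 31s^2 + 18s - 232 = ((1/3)s + 2/3)(3s^3 + 15s^2 - 6s - 72) + (23s^2 + 46s - 184)
  3s^3 + 15s^2 - 6s - 72 = ((3/23)s + 9/23)(23s^2 + 46s - 184) + (0)
Last nonzero remainder: 23s^2 + 46s - 184. Dividing through by 23 gives the monic gcd s^2 + 2s - 8.
Then lcm(f, g) = f·g / gcd(f, g); expanding and making the result monic gives the answer.

-696 - 178s + 111s^2 + 52s^3 + 10s^4 + s^5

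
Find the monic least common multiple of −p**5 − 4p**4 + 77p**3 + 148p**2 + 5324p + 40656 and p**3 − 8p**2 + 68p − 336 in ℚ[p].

p**6 − 2p**5 − 101p**4 + 314p**3 − 4436p**2 − 8712p + 243936

Apply the Euclidean algorithm:
  −p**5 − 4p**4 + 77p**3 + 148p**2 + 5324p + 40656 = (−p**2 − 12p + 49)(p**3 − 8p**2 + 68p − 336) + (1020p**2 − 2040p + 57120)
  p**3 − 8p**2 + 68p − 336 = ((1/1020)p − 1/170)(1020p**2 − 2040p + 57120) + (0)
Last nonzero remainder: 1020p**2 − 2040p + 57120. Dividing through by 1020 gives the monic gcd p**2 − 2p + 56.
Then lcm(f, g) = f·g / gcd(f, g); expanding and making the result monic gives the answer.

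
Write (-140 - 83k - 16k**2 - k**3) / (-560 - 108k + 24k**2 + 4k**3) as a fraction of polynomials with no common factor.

Repeated division with remainder:
  -k**3 - 16k**2 - 83k - 140 = (-1/4)(4k**3 + 24k**2 - 108k - 560) + (-10k**2 - 110k - 280)
  4k**3 + 24k**2 - 108k - 560 = (-(2/5)k + 2)(-10k**2 - 110k - 280) + (0)
Last nonzero remainder: -10k**2 - 110k - 280. Dividing through by -10 gives the monic gcd k**2 + 11k + 28.
Cancel k**2 + 11k + 28 from numerator and denominator to get the reduced form.

(-5 - k)/(-20 + 4k)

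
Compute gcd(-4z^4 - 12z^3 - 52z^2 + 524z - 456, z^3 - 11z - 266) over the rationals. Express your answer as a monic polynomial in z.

Euclidean algorithm in ℚ[z]:
  -4z^4 - 12z^3 - 52z^2 + 524z - 456 = (-4z - 12)(z^3 - 11z - 266) + (-96z^2 - 672z - 3648)
  z^3 - 11z - 266 = (-(1/96)z + 7/96)(-96z^2 - 672z - 3648) + (0)
Last nonzero remainder: -96z^2 - 672z - 3648. Dividing through by -96 gives the monic gcd z^2 + 7z + 38.

z^2 + 7z + 38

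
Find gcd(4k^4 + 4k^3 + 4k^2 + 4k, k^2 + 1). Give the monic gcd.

Euclidean algorithm in ℚ[k]:
  4k^4 + 4k^3 + 4k^2 + 4k = (4k^2 + 4k)(k^2 + 1) + (0)
The last nonzero remainder k^2 + 1 is already monic.

k^2 + 1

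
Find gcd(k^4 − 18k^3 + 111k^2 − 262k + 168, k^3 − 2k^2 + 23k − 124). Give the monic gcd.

k − 4

By polynomial division,
  k^4 − 18k^3 + 111k^2 − 262k + 168 = (k − 16)(k^3 − 2k^2 + 23k − 124) + (56k^2 + 230k − 1816)
  k^3 − 2k^2 + 23k − 124 = ((1/56)k − 171/1568)(56k^2 + 230k − 1816) + ((63121/784)k − 63121/196)
  56k^2 + 230k − 1816 = ((43904/63121)k + 355936/63121)((63121/784)k − 63121/196) + (0)
Last nonzero remainder: (63121/784)k − 63121/196. Dividing through by 63121/784 gives the monic gcd k − 4.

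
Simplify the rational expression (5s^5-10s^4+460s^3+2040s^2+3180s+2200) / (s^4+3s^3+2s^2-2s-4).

Euclidean algorithm in ℚ[s]:
  5s^5-10s^4+460s^3+2040s^2+3180s+2200 = (5s-25)(s^4+3s^3+2s^2-2s-4) + (525s^3+2100s^2+3150s+2100)
  s^4+3s^3+2s^2-2s-4 = ((1/525)s-1/525)(525s^3+2100s^2+3150s+2100) + (0)
Last nonzero remainder: 525s^3+2100s^2+3150s+2100. Dividing through by 525 gives the monic gcd s^3+4s^2+6s+4.
Cancel s^3+4s^2+6s+4 from numerator and denominator to get the reduced form.

(5s^2-30s+550)/(s-1)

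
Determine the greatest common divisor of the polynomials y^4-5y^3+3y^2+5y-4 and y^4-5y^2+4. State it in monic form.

y^2-1

Euclidean algorithm in ℚ[y]:
  y^4-5y^3+3y^2+5y-4 = (y^4-5y^2+4) + (-5y^3+8y^2+5y-8)
  y^4-5y^2+4 = (-(1/5)y-8/25)(-5y^3+8y^2+5y-8) + (-(36/25)y^2+36/25)
  -5y^3+8y^2+5y-8 = ((125/36)y-50/9)(-(36/25)y^2+36/25) + (0)
Last nonzero remainder: -(36/25)y^2+36/25. Dividing through by -36/25 gives the monic gcd y^2-1.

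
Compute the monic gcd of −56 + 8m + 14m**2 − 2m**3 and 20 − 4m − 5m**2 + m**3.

Repeated division with remainder:
  −2m**3 + 14m**2 + 8m − 56 = (−2)(m**3 − 5m**2 − 4m + 20) + (4m**2 − 16)
  m**3 − 5m**2 − 4m + 20 = ((1/4)m − 5/4)(4m**2 − 16) + (0)
Last nonzero remainder: 4m**2 − 16. Dividing through by 4 gives the monic gcd m**2 − 4.

−4 + m**2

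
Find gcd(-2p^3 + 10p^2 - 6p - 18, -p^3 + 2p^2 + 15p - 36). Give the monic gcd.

Apply the Euclidean algorithm:
  -2p^3 + 10p^2 - 6p - 18 = (2)(-p^3 + 2p^2 + 15p - 36) + (6p^2 - 36p + 54)
  -p^3 + 2p^2 + 15p - 36 = (-(1/6)p - 2/3)(6p^2 - 36p + 54) + (0)
Last nonzero remainder: 6p^2 - 36p + 54. Dividing through by 6 gives the monic gcd p^2 - 6p + 9.

p^2 - 6p + 9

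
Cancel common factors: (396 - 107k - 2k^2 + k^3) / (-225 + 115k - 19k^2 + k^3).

(-44 + 7k + k^2)/(25 - 10k + k^2)

Euclidean algorithm in ℚ[k]:
  k^3 - 2k^2 - 107k + 396 = (k^3 - 19k^2 + 115k - 225) + (17k^2 - 222k + 621)
  k^3 - 19k^2 + 115k - 225 = ((1/17)k - 101/289)(17k^2 - 222k + 621) + ((256/289)k - 2304/289)
  17k^2 - 222k + 621 = ((4913/256)k - 19941/256)((256/289)k - 2304/289) + (0)
Last nonzero remainder: (256/289)k - 2304/289. Dividing through by 256/289 gives the monic gcd k - 9.
Cancel k - 9 from numerator and denominator to get the reduced form.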